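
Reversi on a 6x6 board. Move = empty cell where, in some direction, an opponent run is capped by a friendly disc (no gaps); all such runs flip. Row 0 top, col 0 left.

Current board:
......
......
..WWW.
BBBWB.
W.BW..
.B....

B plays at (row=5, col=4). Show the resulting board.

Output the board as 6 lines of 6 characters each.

Place B at (5,4); scan 8 dirs for brackets.
Dir NW: opp run (4,3) capped by B -> flip
Dir N: first cell '.' (not opp) -> no flip
Dir NE: first cell '.' (not opp) -> no flip
Dir W: first cell '.' (not opp) -> no flip
Dir E: first cell '.' (not opp) -> no flip
Dir SW: edge -> no flip
Dir S: edge -> no flip
Dir SE: edge -> no flip
All flips: (4,3)

Answer: ......
......
..WWW.
BBBWB.
W.BB..
.B..B.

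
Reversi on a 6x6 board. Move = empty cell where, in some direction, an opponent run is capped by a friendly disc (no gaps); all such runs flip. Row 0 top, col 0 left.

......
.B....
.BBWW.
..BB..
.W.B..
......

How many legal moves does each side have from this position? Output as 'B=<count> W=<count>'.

Answer: B=5 W=3

Derivation:
-- B to move --
(1,2): no bracket -> illegal
(1,3): flips 1 -> legal
(1,4): flips 1 -> legal
(1,5): flips 1 -> legal
(2,5): flips 2 -> legal
(3,0): no bracket -> illegal
(3,1): no bracket -> illegal
(3,4): no bracket -> illegal
(3,5): no bracket -> illegal
(4,0): no bracket -> illegal
(4,2): no bracket -> illegal
(5,0): flips 1 -> legal
(5,1): no bracket -> illegal
(5,2): no bracket -> illegal
B mobility = 5
-- W to move --
(0,0): no bracket -> illegal
(0,1): no bracket -> illegal
(0,2): no bracket -> illegal
(1,0): no bracket -> illegal
(1,2): no bracket -> illegal
(1,3): no bracket -> illegal
(2,0): flips 2 -> legal
(3,0): no bracket -> illegal
(3,1): no bracket -> illegal
(3,4): no bracket -> illegal
(4,2): flips 1 -> legal
(4,4): no bracket -> illegal
(5,2): no bracket -> illegal
(5,3): flips 2 -> legal
(5,4): no bracket -> illegal
W mobility = 3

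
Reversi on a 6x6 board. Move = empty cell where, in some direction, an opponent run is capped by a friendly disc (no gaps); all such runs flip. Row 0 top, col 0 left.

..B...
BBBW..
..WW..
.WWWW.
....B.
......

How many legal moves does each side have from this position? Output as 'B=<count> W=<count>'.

Answer: B=4 W=4

Derivation:
-- B to move --
(0,3): no bracket -> illegal
(0,4): no bracket -> illegal
(1,4): flips 1 -> legal
(2,0): no bracket -> illegal
(2,1): no bracket -> illegal
(2,4): flips 2 -> legal
(2,5): no bracket -> illegal
(3,0): no bracket -> illegal
(3,5): no bracket -> illegal
(4,0): no bracket -> illegal
(4,1): no bracket -> illegal
(4,2): flips 2 -> legal
(4,3): no bracket -> illegal
(4,5): flips 2 -> legal
B mobility = 4
-- W to move --
(0,0): flips 1 -> legal
(0,1): flips 1 -> legal
(0,3): no bracket -> illegal
(2,0): no bracket -> illegal
(2,1): no bracket -> illegal
(3,5): no bracket -> illegal
(4,3): no bracket -> illegal
(4,5): no bracket -> illegal
(5,3): no bracket -> illegal
(5,4): flips 1 -> legal
(5,5): flips 1 -> legal
W mobility = 4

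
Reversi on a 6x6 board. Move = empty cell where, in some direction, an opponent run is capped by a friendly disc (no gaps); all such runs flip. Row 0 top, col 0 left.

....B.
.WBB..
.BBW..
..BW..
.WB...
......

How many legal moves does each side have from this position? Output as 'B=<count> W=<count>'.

-- B to move --
(0,0): flips 1 -> legal
(0,1): flips 1 -> legal
(0,2): no bracket -> illegal
(1,0): flips 1 -> legal
(1,4): flips 1 -> legal
(2,0): no bracket -> illegal
(2,4): flips 2 -> legal
(3,0): no bracket -> illegal
(3,1): no bracket -> illegal
(3,4): flips 2 -> legal
(4,0): flips 1 -> legal
(4,3): flips 2 -> legal
(4,4): flips 1 -> legal
(5,0): flips 1 -> legal
(5,1): no bracket -> illegal
(5,2): no bracket -> illegal
B mobility = 10
-- W to move --
(0,1): flips 1 -> legal
(0,2): no bracket -> illegal
(0,3): flips 1 -> legal
(0,5): no bracket -> illegal
(1,0): no bracket -> illegal
(1,4): flips 2 -> legal
(1,5): no bracket -> illegal
(2,0): flips 2 -> legal
(2,4): no bracket -> illegal
(3,0): no bracket -> illegal
(3,1): flips 2 -> legal
(4,3): flips 1 -> legal
(5,1): flips 1 -> legal
(5,2): no bracket -> illegal
(5,3): no bracket -> illegal
W mobility = 7

Answer: B=10 W=7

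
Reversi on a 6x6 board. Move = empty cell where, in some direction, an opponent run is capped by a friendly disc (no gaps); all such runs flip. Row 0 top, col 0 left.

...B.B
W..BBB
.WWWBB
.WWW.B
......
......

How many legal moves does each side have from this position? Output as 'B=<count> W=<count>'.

-- B to move --
(0,0): no bracket -> illegal
(0,1): no bracket -> illegal
(1,1): no bracket -> illegal
(1,2): no bracket -> illegal
(2,0): flips 3 -> legal
(3,0): no bracket -> illegal
(3,4): no bracket -> illegal
(4,0): flips 2 -> legal
(4,1): flips 2 -> legal
(4,2): flips 1 -> legal
(4,3): flips 2 -> legal
(4,4): no bracket -> illegal
B mobility = 5
-- W to move --
(0,2): no bracket -> illegal
(0,4): flips 1 -> legal
(1,2): no bracket -> illegal
(3,4): no bracket -> illegal
(4,4): no bracket -> illegal
(4,5): no bracket -> illegal
W mobility = 1

Answer: B=5 W=1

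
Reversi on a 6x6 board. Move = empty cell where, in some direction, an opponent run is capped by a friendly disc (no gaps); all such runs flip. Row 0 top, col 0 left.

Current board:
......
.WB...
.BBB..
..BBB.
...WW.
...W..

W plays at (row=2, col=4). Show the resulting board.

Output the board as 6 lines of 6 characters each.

Place W at (2,4); scan 8 dirs for brackets.
Dir NW: first cell '.' (not opp) -> no flip
Dir N: first cell '.' (not opp) -> no flip
Dir NE: first cell '.' (not opp) -> no flip
Dir W: opp run (2,3) (2,2) (2,1), next='.' -> no flip
Dir E: first cell '.' (not opp) -> no flip
Dir SW: opp run (3,3), next='.' -> no flip
Dir S: opp run (3,4) capped by W -> flip
Dir SE: first cell '.' (not opp) -> no flip
All flips: (3,4)

Answer: ......
.WB...
.BBBW.
..BBW.
...WW.
...W..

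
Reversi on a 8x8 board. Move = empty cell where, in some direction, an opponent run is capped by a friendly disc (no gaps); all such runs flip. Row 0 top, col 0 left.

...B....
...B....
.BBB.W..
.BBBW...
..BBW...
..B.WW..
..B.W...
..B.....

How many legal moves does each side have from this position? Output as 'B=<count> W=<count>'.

Answer: B=5 W=6

Derivation:
-- B to move --
(1,4): no bracket -> illegal
(1,5): no bracket -> illegal
(1,6): flips 2 -> legal
(2,4): no bracket -> illegal
(2,6): no bracket -> illegal
(3,5): flips 1 -> legal
(3,6): no bracket -> illegal
(4,5): flips 2 -> legal
(4,6): no bracket -> illegal
(5,3): no bracket -> illegal
(5,6): no bracket -> illegal
(6,3): no bracket -> illegal
(6,5): flips 1 -> legal
(6,6): flips 2 -> legal
(7,3): no bracket -> illegal
(7,4): no bracket -> illegal
(7,5): no bracket -> illegal
B mobility = 5
-- W to move --
(0,2): no bracket -> illegal
(0,4): no bracket -> illegal
(1,0): flips 3 -> legal
(1,1): flips 2 -> legal
(1,2): flips 1 -> legal
(1,4): no bracket -> illegal
(2,0): no bracket -> illegal
(2,4): no bracket -> illegal
(3,0): flips 3 -> legal
(4,0): no bracket -> illegal
(4,1): flips 2 -> legal
(5,1): no bracket -> illegal
(5,3): no bracket -> illegal
(6,1): flips 2 -> legal
(6,3): no bracket -> illegal
(7,1): no bracket -> illegal
(7,3): no bracket -> illegal
W mobility = 6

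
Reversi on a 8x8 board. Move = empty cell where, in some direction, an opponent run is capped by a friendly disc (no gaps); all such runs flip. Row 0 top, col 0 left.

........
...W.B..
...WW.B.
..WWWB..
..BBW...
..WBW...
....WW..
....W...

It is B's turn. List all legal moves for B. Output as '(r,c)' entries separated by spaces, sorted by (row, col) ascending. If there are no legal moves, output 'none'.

(0,2): flips 2 -> legal
(0,3): flips 3 -> legal
(0,4): no bracket -> illegal
(1,2): no bracket -> illegal
(1,4): no bracket -> illegal
(2,1): flips 1 -> legal
(2,2): flips 1 -> legal
(2,5): flips 1 -> legal
(3,1): flips 3 -> legal
(4,1): no bracket -> illegal
(4,5): flips 1 -> legal
(5,1): flips 1 -> legal
(5,5): flips 1 -> legal
(5,6): no bracket -> illegal
(6,1): flips 1 -> legal
(6,2): flips 1 -> legal
(6,3): no bracket -> illegal
(6,6): no bracket -> illegal
(7,3): no bracket -> illegal
(7,5): flips 1 -> legal
(7,6): flips 2 -> legal

Answer: (0,2) (0,3) (2,1) (2,2) (2,5) (3,1) (4,5) (5,1) (5,5) (6,1) (6,2) (7,5) (7,6)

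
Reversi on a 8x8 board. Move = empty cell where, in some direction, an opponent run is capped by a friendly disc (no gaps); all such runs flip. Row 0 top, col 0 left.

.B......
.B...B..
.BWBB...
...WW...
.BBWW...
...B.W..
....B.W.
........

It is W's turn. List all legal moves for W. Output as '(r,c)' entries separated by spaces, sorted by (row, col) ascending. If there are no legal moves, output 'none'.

(0,0): flips 1 -> legal
(0,2): no bracket -> illegal
(0,4): no bracket -> illegal
(0,5): no bracket -> illegal
(0,6): flips 2 -> legal
(1,0): no bracket -> illegal
(1,2): flips 1 -> legal
(1,3): flips 1 -> legal
(1,4): flips 1 -> legal
(1,6): no bracket -> illegal
(2,0): flips 1 -> legal
(2,5): flips 2 -> legal
(2,6): no bracket -> illegal
(3,0): no bracket -> illegal
(3,1): no bracket -> illegal
(3,2): no bracket -> illegal
(3,5): no bracket -> illegal
(4,0): flips 2 -> legal
(5,0): no bracket -> illegal
(5,1): flips 1 -> legal
(5,2): no bracket -> illegal
(5,4): no bracket -> illegal
(6,2): flips 1 -> legal
(6,3): flips 1 -> legal
(6,5): no bracket -> illegal
(7,3): flips 1 -> legal
(7,4): no bracket -> illegal
(7,5): no bracket -> illegal

Answer: (0,0) (0,6) (1,2) (1,3) (1,4) (2,0) (2,5) (4,0) (5,1) (6,2) (6,3) (7,3)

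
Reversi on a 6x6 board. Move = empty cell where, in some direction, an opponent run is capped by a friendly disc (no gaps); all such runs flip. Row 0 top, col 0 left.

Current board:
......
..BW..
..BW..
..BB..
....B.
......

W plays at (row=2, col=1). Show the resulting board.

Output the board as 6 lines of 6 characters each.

Answer: ......
..BW..
.WWW..
..BB..
....B.
......

Derivation:
Place W at (2,1); scan 8 dirs for brackets.
Dir NW: first cell '.' (not opp) -> no flip
Dir N: first cell '.' (not opp) -> no flip
Dir NE: opp run (1,2), next='.' -> no flip
Dir W: first cell '.' (not opp) -> no flip
Dir E: opp run (2,2) capped by W -> flip
Dir SW: first cell '.' (not opp) -> no flip
Dir S: first cell '.' (not opp) -> no flip
Dir SE: opp run (3,2), next='.' -> no flip
All flips: (2,2)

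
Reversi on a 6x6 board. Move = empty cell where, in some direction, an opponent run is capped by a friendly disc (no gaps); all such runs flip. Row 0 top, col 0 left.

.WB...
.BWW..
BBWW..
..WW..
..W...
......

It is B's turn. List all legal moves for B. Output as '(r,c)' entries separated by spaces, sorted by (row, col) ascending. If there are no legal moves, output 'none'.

(0,0): flips 1 -> legal
(0,3): flips 1 -> legal
(0,4): no bracket -> illegal
(1,0): no bracket -> illegal
(1,4): flips 2 -> legal
(2,4): flips 3 -> legal
(3,1): no bracket -> illegal
(3,4): no bracket -> illegal
(4,1): no bracket -> illegal
(4,3): flips 1 -> legal
(4,4): flips 2 -> legal
(5,1): no bracket -> illegal
(5,2): flips 4 -> legal
(5,3): no bracket -> illegal

Answer: (0,0) (0,3) (1,4) (2,4) (4,3) (4,4) (5,2)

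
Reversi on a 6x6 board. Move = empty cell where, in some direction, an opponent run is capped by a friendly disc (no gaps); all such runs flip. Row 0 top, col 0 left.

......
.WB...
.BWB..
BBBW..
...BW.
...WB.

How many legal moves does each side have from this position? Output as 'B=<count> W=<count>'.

-- B to move --
(0,0): no bracket -> illegal
(0,1): flips 1 -> legal
(0,2): no bracket -> illegal
(1,0): flips 1 -> legal
(1,3): flips 1 -> legal
(2,0): no bracket -> illegal
(2,4): no bracket -> illegal
(3,4): flips 2 -> legal
(3,5): no bracket -> illegal
(4,2): no bracket -> illegal
(4,5): flips 1 -> legal
(5,2): flips 1 -> legal
(5,5): no bracket -> illegal
B mobility = 6
-- W to move --
(0,1): no bracket -> illegal
(0,2): flips 1 -> legal
(0,3): no bracket -> illegal
(1,0): no bracket -> illegal
(1,3): flips 2 -> legal
(1,4): no bracket -> illegal
(2,0): flips 1 -> legal
(2,4): flips 1 -> legal
(3,4): no bracket -> illegal
(4,0): flips 1 -> legal
(4,1): flips 2 -> legal
(4,2): flips 2 -> legal
(4,5): no bracket -> illegal
(5,2): no bracket -> illegal
(5,5): flips 1 -> legal
W mobility = 8

Answer: B=6 W=8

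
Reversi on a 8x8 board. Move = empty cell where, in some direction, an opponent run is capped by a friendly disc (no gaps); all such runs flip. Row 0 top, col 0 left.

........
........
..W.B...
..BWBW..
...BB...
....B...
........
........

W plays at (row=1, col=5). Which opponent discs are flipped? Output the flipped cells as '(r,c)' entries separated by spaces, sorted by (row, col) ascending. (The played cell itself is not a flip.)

Answer: (2,4)

Derivation:
Dir NW: first cell '.' (not opp) -> no flip
Dir N: first cell '.' (not opp) -> no flip
Dir NE: first cell '.' (not opp) -> no flip
Dir W: first cell '.' (not opp) -> no flip
Dir E: first cell '.' (not opp) -> no flip
Dir SW: opp run (2,4) capped by W -> flip
Dir S: first cell '.' (not opp) -> no flip
Dir SE: first cell '.' (not opp) -> no flip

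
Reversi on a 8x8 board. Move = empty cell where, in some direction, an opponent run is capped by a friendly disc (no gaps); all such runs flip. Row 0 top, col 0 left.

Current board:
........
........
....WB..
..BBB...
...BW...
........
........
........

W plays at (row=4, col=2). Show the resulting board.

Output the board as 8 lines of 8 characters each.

Answer: ........
........
....WB..
..BWB...
..WWW...
........
........
........

Derivation:
Place W at (4,2); scan 8 dirs for brackets.
Dir NW: first cell '.' (not opp) -> no flip
Dir N: opp run (3,2), next='.' -> no flip
Dir NE: opp run (3,3) capped by W -> flip
Dir W: first cell '.' (not opp) -> no flip
Dir E: opp run (4,3) capped by W -> flip
Dir SW: first cell '.' (not opp) -> no flip
Dir S: first cell '.' (not opp) -> no flip
Dir SE: first cell '.' (not opp) -> no flip
All flips: (3,3) (4,3)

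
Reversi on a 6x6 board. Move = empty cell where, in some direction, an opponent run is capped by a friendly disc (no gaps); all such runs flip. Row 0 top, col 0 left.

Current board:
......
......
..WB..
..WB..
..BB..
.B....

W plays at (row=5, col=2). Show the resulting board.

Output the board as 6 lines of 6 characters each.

Answer: ......
......
..WB..
..WB..
..WB..
.BW...

Derivation:
Place W at (5,2); scan 8 dirs for brackets.
Dir NW: first cell '.' (not opp) -> no flip
Dir N: opp run (4,2) capped by W -> flip
Dir NE: opp run (4,3), next='.' -> no flip
Dir W: opp run (5,1), next='.' -> no flip
Dir E: first cell '.' (not opp) -> no flip
Dir SW: edge -> no flip
Dir S: edge -> no flip
Dir SE: edge -> no flip
All flips: (4,2)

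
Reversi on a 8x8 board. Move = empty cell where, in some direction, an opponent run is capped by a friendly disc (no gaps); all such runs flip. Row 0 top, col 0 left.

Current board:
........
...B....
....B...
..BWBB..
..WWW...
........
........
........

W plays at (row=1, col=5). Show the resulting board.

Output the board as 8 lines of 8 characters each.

Place W at (1,5); scan 8 dirs for brackets.
Dir NW: first cell '.' (not opp) -> no flip
Dir N: first cell '.' (not opp) -> no flip
Dir NE: first cell '.' (not opp) -> no flip
Dir W: first cell '.' (not opp) -> no flip
Dir E: first cell '.' (not opp) -> no flip
Dir SW: opp run (2,4) capped by W -> flip
Dir S: first cell '.' (not opp) -> no flip
Dir SE: first cell '.' (not opp) -> no flip
All flips: (2,4)

Answer: ........
...B.W..
....W...
..BWBB..
..WWW...
........
........
........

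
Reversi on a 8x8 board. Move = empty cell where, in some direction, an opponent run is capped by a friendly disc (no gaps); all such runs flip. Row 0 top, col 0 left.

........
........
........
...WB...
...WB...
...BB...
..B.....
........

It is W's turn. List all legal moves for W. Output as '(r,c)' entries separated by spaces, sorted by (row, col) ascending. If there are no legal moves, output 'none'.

(2,3): no bracket -> illegal
(2,4): no bracket -> illegal
(2,5): flips 1 -> legal
(3,5): flips 1 -> legal
(4,2): no bracket -> illegal
(4,5): flips 1 -> legal
(5,1): no bracket -> illegal
(5,2): no bracket -> illegal
(5,5): flips 1 -> legal
(6,1): no bracket -> illegal
(6,3): flips 1 -> legal
(6,4): no bracket -> illegal
(6,5): flips 1 -> legal
(7,1): no bracket -> illegal
(7,2): no bracket -> illegal
(7,3): no bracket -> illegal

Answer: (2,5) (3,5) (4,5) (5,5) (6,3) (6,5)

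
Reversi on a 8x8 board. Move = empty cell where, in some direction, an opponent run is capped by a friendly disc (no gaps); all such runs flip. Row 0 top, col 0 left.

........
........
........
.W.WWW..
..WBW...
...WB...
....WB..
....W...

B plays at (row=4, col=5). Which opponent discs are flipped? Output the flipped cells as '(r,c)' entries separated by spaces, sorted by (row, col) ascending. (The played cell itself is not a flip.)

Dir NW: opp run (3,4), next='.' -> no flip
Dir N: opp run (3,5), next='.' -> no flip
Dir NE: first cell '.' (not opp) -> no flip
Dir W: opp run (4,4) capped by B -> flip
Dir E: first cell '.' (not opp) -> no flip
Dir SW: first cell 'B' (not opp) -> no flip
Dir S: first cell '.' (not opp) -> no flip
Dir SE: first cell '.' (not opp) -> no flip

Answer: (4,4)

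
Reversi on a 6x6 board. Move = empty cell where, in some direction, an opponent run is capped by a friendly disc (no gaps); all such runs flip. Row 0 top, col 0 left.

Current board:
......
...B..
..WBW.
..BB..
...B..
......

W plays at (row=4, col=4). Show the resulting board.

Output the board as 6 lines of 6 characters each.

Answer: ......
...B..
..WBW.
..BW..
...BW.
......

Derivation:
Place W at (4,4); scan 8 dirs for brackets.
Dir NW: opp run (3,3) capped by W -> flip
Dir N: first cell '.' (not opp) -> no flip
Dir NE: first cell '.' (not opp) -> no flip
Dir W: opp run (4,3), next='.' -> no flip
Dir E: first cell '.' (not opp) -> no flip
Dir SW: first cell '.' (not opp) -> no flip
Dir S: first cell '.' (not opp) -> no flip
Dir SE: first cell '.' (not opp) -> no flip
All flips: (3,3)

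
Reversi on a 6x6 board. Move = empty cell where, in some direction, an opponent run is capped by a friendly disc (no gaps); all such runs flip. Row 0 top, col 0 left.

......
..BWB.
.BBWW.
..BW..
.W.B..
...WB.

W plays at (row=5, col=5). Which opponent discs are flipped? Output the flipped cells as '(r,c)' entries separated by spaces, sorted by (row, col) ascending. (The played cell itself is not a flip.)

Dir NW: first cell '.' (not opp) -> no flip
Dir N: first cell '.' (not opp) -> no flip
Dir NE: edge -> no flip
Dir W: opp run (5,4) capped by W -> flip
Dir E: edge -> no flip
Dir SW: edge -> no flip
Dir S: edge -> no flip
Dir SE: edge -> no flip

Answer: (5,4)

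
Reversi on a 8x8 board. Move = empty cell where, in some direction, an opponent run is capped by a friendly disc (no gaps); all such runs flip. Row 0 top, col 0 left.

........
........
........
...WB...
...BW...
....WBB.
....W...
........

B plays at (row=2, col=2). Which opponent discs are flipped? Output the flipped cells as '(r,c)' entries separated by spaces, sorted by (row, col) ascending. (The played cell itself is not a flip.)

Answer: (3,3) (4,4)

Derivation:
Dir NW: first cell '.' (not opp) -> no flip
Dir N: first cell '.' (not opp) -> no flip
Dir NE: first cell '.' (not opp) -> no flip
Dir W: first cell '.' (not opp) -> no flip
Dir E: first cell '.' (not opp) -> no flip
Dir SW: first cell '.' (not opp) -> no flip
Dir S: first cell '.' (not opp) -> no flip
Dir SE: opp run (3,3) (4,4) capped by B -> flip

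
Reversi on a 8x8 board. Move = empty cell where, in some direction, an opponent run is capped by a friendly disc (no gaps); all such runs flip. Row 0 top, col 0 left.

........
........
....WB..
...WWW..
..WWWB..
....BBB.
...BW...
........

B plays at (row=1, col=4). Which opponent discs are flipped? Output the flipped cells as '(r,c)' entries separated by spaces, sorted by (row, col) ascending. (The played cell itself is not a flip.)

Dir NW: first cell '.' (not opp) -> no flip
Dir N: first cell '.' (not opp) -> no flip
Dir NE: first cell '.' (not opp) -> no flip
Dir W: first cell '.' (not opp) -> no flip
Dir E: first cell '.' (not opp) -> no flip
Dir SW: first cell '.' (not opp) -> no flip
Dir S: opp run (2,4) (3,4) (4,4) capped by B -> flip
Dir SE: first cell 'B' (not opp) -> no flip

Answer: (2,4) (3,4) (4,4)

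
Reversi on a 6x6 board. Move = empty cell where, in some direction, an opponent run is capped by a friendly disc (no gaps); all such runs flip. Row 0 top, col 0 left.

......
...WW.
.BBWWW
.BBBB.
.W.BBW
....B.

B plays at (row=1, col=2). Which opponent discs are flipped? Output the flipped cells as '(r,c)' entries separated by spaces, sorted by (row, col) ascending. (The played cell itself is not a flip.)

Answer: (2,3)

Derivation:
Dir NW: first cell '.' (not opp) -> no flip
Dir N: first cell '.' (not opp) -> no flip
Dir NE: first cell '.' (not opp) -> no flip
Dir W: first cell '.' (not opp) -> no flip
Dir E: opp run (1,3) (1,4), next='.' -> no flip
Dir SW: first cell 'B' (not opp) -> no flip
Dir S: first cell 'B' (not opp) -> no flip
Dir SE: opp run (2,3) capped by B -> flip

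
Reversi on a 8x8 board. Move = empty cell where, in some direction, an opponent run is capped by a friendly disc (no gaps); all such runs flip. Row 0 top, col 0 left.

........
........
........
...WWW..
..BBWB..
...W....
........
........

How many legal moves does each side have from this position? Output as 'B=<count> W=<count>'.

Answer: B=5 W=7

Derivation:
-- B to move --
(2,2): no bracket -> illegal
(2,3): flips 2 -> legal
(2,4): flips 1 -> legal
(2,5): flips 2 -> legal
(2,6): no bracket -> illegal
(3,2): no bracket -> illegal
(3,6): no bracket -> illegal
(4,6): no bracket -> illegal
(5,2): no bracket -> illegal
(5,4): no bracket -> illegal
(5,5): no bracket -> illegal
(6,2): no bracket -> illegal
(6,3): flips 1 -> legal
(6,4): flips 1 -> legal
B mobility = 5
-- W to move --
(3,1): flips 1 -> legal
(3,2): no bracket -> illegal
(3,6): no bracket -> illegal
(4,1): flips 2 -> legal
(4,6): flips 1 -> legal
(5,1): flips 1 -> legal
(5,2): flips 1 -> legal
(5,4): no bracket -> illegal
(5,5): flips 1 -> legal
(5,6): flips 1 -> legal
W mobility = 7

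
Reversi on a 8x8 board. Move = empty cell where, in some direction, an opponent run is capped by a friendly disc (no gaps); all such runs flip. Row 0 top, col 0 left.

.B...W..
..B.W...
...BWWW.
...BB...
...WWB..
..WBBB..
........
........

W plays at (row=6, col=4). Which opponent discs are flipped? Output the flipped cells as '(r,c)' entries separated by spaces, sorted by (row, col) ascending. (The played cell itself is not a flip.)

Dir NW: opp run (5,3), next='.' -> no flip
Dir N: opp run (5,4) capped by W -> flip
Dir NE: opp run (5,5), next='.' -> no flip
Dir W: first cell '.' (not opp) -> no flip
Dir E: first cell '.' (not opp) -> no flip
Dir SW: first cell '.' (not opp) -> no flip
Dir S: first cell '.' (not opp) -> no flip
Dir SE: first cell '.' (not opp) -> no flip

Answer: (5,4)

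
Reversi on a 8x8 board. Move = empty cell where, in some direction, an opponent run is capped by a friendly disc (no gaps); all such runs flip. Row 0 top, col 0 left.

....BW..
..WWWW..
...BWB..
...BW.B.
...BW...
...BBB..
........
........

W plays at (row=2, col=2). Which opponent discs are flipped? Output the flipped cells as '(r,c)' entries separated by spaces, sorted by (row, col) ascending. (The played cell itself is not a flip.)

Answer: (2,3) (3,3)

Derivation:
Dir NW: first cell '.' (not opp) -> no flip
Dir N: first cell 'W' (not opp) -> no flip
Dir NE: first cell 'W' (not opp) -> no flip
Dir W: first cell '.' (not opp) -> no flip
Dir E: opp run (2,3) capped by W -> flip
Dir SW: first cell '.' (not opp) -> no flip
Dir S: first cell '.' (not opp) -> no flip
Dir SE: opp run (3,3) capped by W -> flip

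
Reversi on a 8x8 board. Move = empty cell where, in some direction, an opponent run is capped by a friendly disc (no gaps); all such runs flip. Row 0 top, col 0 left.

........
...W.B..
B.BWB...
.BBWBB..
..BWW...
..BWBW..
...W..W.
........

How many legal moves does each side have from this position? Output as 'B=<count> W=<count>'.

Answer: B=11 W=16

Derivation:
-- B to move --
(0,2): flips 1 -> legal
(0,3): no bracket -> illegal
(0,4): flips 1 -> legal
(1,2): flips 1 -> legal
(1,4): flips 1 -> legal
(4,5): flips 2 -> legal
(4,6): no bracket -> illegal
(5,6): flips 1 -> legal
(5,7): no bracket -> illegal
(6,2): flips 2 -> legal
(6,4): flips 1 -> legal
(6,5): no bracket -> illegal
(6,7): no bracket -> illegal
(7,2): flips 1 -> legal
(7,3): no bracket -> illegal
(7,4): flips 1 -> legal
(7,5): no bracket -> illegal
(7,6): no bracket -> illegal
(7,7): flips 4 -> legal
B mobility = 11
-- W to move --
(0,4): no bracket -> illegal
(0,5): no bracket -> illegal
(0,6): flips 2 -> legal
(1,0): no bracket -> illegal
(1,1): flips 1 -> legal
(1,2): no bracket -> illegal
(1,4): flips 2 -> legal
(1,6): no bracket -> illegal
(2,1): flips 2 -> legal
(2,5): flips 2 -> legal
(2,6): flips 1 -> legal
(3,0): flips 2 -> legal
(3,6): flips 2 -> legal
(4,0): flips 2 -> legal
(4,1): flips 3 -> legal
(4,5): flips 2 -> legal
(4,6): flips 2 -> legal
(5,1): flips 2 -> legal
(6,1): flips 1 -> legal
(6,2): no bracket -> illegal
(6,4): flips 1 -> legal
(6,5): flips 1 -> legal
W mobility = 16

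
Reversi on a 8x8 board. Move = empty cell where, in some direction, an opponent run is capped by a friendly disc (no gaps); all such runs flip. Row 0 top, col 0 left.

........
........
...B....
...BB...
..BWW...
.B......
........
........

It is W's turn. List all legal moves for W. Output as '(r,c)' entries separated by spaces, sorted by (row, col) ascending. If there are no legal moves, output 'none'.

(1,2): no bracket -> illegal
(1,3): flips 2 -> legal
(1,4): no bracket -> illegal
(2,2): flips 1 -> legal
(2,4): flips 1 -> legal
(2,5): flips 1 -> legal
(3,1): no bracket -> illegal
(3,2): no bracket -> illegal
(3,5): no bracket -> illegal
(4,0): no bracket -> illegal
(4,1): flips 1 -> legal
(4,5): no bracket -> illegal
(5,0): no bracket -> illegal
(5,2): no bracket -> illegal
(5,3): no bracket -> illegal
(6,0): no bracket -> illegal
(6,1): no bracket -> illegal
(6,2): no bracket -> illegal

Answer: (1,3) (2,2) (2,4) (2,5) (4,1)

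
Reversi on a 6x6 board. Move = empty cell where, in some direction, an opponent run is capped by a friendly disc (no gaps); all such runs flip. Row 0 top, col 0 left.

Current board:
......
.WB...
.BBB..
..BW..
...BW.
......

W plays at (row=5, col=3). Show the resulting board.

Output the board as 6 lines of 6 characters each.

Answer: ......
.WB...
.BBB..
..BW..
...WW.
...W..

Derivation:
Place W at (5,3); scan 8 dirs for brackets.
Dir NW: first cell '.' (not opp) -> no flip
Dir N: opp run (4,3) capped by W -> flip
Dir NE: first cell 'W' (not opp) -> no flip
Dir W: first cell '.' (not opp) -> no flip
Dir E: first cell '.' (not opp) -> no flip
Dir SW: edge -> no flip
Dir S: edge -> no flip
Dir SE: edge -> no flip
All flips: (4,3)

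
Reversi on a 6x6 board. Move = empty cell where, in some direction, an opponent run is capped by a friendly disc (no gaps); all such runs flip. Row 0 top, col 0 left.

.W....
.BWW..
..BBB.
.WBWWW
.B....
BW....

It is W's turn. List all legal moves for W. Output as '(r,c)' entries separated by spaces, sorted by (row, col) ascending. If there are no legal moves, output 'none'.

(0,0): flips 2 -> legal
(0,2): no bracket -> illegal
(1,0): flips 1 -> legal
(1,4): flips 1 -> legal
(1,5): flips 1 -> legal
(2,0): no bracket -> illegal
(2,1): flips 1 -> legal
(2,5): no bracket -> illegal
(3,0): no bracket -> illegal
(4,0): no bracket -> illegal
(4,2): flips 2 -> legal
(4,3): no bracket -> illegal
(5,2): no bracket -> illegal

Answer: (0,0) (1,0) (1,4) (1,5) (2,1) (4,2)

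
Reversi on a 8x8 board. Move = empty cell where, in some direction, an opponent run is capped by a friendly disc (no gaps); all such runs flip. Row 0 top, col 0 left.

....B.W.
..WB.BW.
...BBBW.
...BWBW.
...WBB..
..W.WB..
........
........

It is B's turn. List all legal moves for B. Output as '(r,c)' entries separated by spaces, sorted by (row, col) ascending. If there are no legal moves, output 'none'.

(0,1): flips 1 -> legal
(0,2): no bracket -> illegal
(0,3): no bracket -> illegal
(0,5): no bracket -> illegal
(0,7): flips 1 -> legal
(1,1): flips 1 -> legal
(1,7): flips 2 -> legal
(2,1): no bracket -> illegal
(2,2): no bracket -> illegal
(2,7): flips 2 -> legal
(3,2): no bracket -> illegal
(3,7): flips 2 -> legal
(4,1): no bracket -> illegal
(4,2): flips 1 -> legal
(4,6): no bracket -> illegal
(4,7): flips 1 -> legal
(5,1): no bracket -> illegal
(5,3): flips 2 -> legal
(6,1): flips 3 -> legal
(6,2): no bracket -> illegal
(6,3): flips 1 -> legal
(6,4): flips 1 -> legal
(6,5): no bracket -> illegal

Answer: (0,1) (0,7) (1,1) (1,7) (2,7) (3,7) (4,2) (4,7) (5,3) (6,1) (6,3) (6,4)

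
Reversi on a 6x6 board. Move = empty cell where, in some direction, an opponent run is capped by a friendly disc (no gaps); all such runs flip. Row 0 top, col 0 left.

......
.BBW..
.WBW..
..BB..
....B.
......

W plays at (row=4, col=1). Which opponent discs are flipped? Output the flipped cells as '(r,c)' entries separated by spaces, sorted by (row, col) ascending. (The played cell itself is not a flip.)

Answer: (3,2)

Derivation:
Dir NW: first cell '.' (not opp) -> no flip
Dir N: first cell '.' (not opp) -> no flip
Dir NE: opp run (3,2) capped by W -> flip
Dir W: first cell '.' (not opp) -> no flip
Dir E: first cell '.' (not opp) -> no flip
Dir SW: first cell '.' (not opp) -> no flip
Dir S: first cell '.' (not opp) -> no flip
Dir SE: first cell '.' (not opp) -> no flip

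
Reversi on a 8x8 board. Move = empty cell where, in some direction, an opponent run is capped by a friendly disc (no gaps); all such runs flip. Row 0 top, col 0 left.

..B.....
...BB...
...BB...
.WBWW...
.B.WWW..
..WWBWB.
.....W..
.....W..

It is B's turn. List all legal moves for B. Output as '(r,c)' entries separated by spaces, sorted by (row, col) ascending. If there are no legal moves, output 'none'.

Answer: (2,1) (3,0) (3,5) (3,6) (4,2) (5,1) (6,3) (7,4) (7,6)

Derivation:
(2,0): no bracket -> illegal
(2,1): flips 1 -> legal
(2,2): no bracket -> illegal
(2,5): no bracket -> illegal
(3,0): flips 1 -> legal
(3,5): flips 2 -> legal
(3,6): flips 1 -> legal
(4,0): no bracket -> illegal
(4,2): flips 1 -> legal
(4,6): no bracket -> illegal
(5,1): flips 2 -> legal
(6,1): no bracket -> illegal
(6,2): no bracket -> illegal
(6,3): flips 4 -> legal
(6,4): no bracket -> illegal
(6,6): no bracket -> illegal
(7,4): flips 1 -> legal
(7,6): flips 1 -> legal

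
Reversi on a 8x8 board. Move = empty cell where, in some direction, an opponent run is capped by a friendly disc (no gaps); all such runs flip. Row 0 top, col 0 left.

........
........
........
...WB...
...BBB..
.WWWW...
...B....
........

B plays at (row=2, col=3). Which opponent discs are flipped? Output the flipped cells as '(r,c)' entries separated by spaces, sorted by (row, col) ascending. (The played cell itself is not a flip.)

Answer: (3,3)

Derivation:
Dir NW: first cell '.' (not opp) -> no flip
Dir N: first cell '.' (not opp) -> no flip
Dir NE: first cell '.' (not opp) -> no flip
Dir W: first cell '.' (not opp) -> no flip
Dir E: first cell '.' (not opp) -> no flip
Dir SW: first cell '.' (not opp) -> no flip
Dir S: opp run (3,3) capped by B -> flip
Dir SE: first cell 'B' (not opp) -> no flip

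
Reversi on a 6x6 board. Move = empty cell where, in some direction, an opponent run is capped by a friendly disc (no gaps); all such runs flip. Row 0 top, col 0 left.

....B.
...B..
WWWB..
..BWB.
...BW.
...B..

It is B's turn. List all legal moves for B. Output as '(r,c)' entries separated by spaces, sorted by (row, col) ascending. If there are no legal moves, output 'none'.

(1,0): flips 1 -> legal
(1,1): no bracket -> illegal
(1,2): flips 1 -> legal
(2,4): no bracket -> illegal
(3,0): no bracket -> illegal
(3,1): flips 1 -> legal
(3,5): flips 1 -> legal
(4,2): no bracket -> illegal
(4,5): flips 1 -> legal
(5,4): flips 1 -> legal
(5,5): no bracket -> illegal

Answer: (1,0) (1,2) (3,1) (3,5) (4,5) (5,4)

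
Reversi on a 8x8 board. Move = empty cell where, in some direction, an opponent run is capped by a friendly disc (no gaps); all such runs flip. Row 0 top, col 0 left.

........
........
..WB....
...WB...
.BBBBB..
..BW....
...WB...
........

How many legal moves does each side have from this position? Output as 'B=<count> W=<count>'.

-- B to move --
(1,1): flips 2 -> legal
(1,2): no bracket -> illegal
(1,3): no bracket -> illegal
(2,1): flips 1 -> legal
(2,4): flips 1 -> legal
(3,1): no bracket -> illegal
(3,2): flips 1 -> legal
(5,4): flips 1 -> legal
(6,2): flips 2 -> legal
(7,2): no bracket -> illegal
(7,3): flips 2 -> legal
(7,4): flips 1 -> legal
B mobility = 8
-- W to move --
(1,2): no bracket -> illegal
(1,3): flips 1 -> legal
(1,4): no bracket -> illegal
(2,4): flips 1 -> legal
(2,5): no bracket -> illegal
(3,0): flips 2 -> legal
(3,1): flips 1 -> legal
(3,2): no bracket -> illegal
(3,5): flips 2 -> legal
(3,6): no bracket -> illegal
(4,0): no bracket -> illegal
(4,6): no bracket -> illegal
(5,0): no bracket -> illegal
(5,1): flips 2 -> legal
(5,4): no bracket -> illegal
(5,5): flips 1 -> legal
(5,6): no bracket -> illegal
(6,1): no bracket -> illegal
(6,2): no bracket -> illegal
(6,5): flips 1 -> legal
(7,3): no bracket -> illegal
(7,4): no bracket -> illegal
(7,5): flips 1 -> legal
W mobility = 9

Answer: B=8 W=9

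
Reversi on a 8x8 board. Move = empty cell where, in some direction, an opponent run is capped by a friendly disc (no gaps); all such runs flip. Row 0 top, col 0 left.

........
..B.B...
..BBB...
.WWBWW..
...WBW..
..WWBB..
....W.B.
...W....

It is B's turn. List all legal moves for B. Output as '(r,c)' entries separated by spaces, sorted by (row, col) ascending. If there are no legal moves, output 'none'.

(2,0): no bracket -> illegal
(2,1): flips 2 -> legal
(2,5): flips 2 -> legal
(2,6): flips 1 -> legal
(3,0): flips 2 -> legal
(3,6): flips 3 -> legal
(4,0): flips 1 -> legal
(4,1): flips 1 -> legal
(4,2): flips 2 -> legal
(4,6): flips 2 -> legal
(5,1): flips 2 -> legal
(5,6): flips 2 -> legal
(6,1): no bracket -> illegal
(6,2): flips 1 -> legal
(6,3): flips 2 -> legal
(6,5): no bracket -> illegal
(7,2): no bracket -> illegal
(7,4): flips 1 -> legal
(7,5): no bracket -> illegal

Answer: (2,1) (2,5) (2,6) (3,0) (3,6) (4,0) (4,1) (4,2) (4,6) (5,1) (5,6) (6,2) (6,3) (7,4)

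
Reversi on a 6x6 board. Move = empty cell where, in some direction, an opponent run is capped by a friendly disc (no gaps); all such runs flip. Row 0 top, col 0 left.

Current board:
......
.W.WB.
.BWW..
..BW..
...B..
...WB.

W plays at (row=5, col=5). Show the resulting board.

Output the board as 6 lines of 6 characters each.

Place W at (5,5); scan 8 dirs for brackets.
Dir NW: first cell '.' (not opp) -> no flip
Dir N: first cell '.' (not opp) -> no flip
Dir NE: edge -> no flip
Dir W: opp run (5,4) capped by W -> flip
Dir E: edge -> no flip
Dir SW: edge -> no flip
Dir S: edge -> no flip
Dir SE: edge -> no flip
All flips: (5,4)

Answer: ......
.W.WB.
.BWW..
..BW..
...B..
...WWW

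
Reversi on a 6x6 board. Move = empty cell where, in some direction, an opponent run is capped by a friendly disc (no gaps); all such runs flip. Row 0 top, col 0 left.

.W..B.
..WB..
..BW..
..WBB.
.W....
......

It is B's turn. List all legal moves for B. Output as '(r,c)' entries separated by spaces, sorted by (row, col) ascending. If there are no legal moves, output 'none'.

Answer: (0,2) (1,1) (2,4) (3,1) (4,2)

Derivation:
(0,0): no bracket -> illegal
(0,2): flips 1 -> legal
(0,3): no bracket -> illegal
(1,0): no bracket -> illegal
(1,1): flips 1 -> legal
(1,4): no bracket -> illegal
(2,1): no bracket -> illegal
(2,4): flips 1 -> legal
(3,0): no bracket -> illegal
(3,1): flips 1 -> legal
(4,0): no bracket -> illegal
(4,2): flips 1 -> legal
(4,3): no bracket -> illegal
(5,0): no bracket -> illegal
(5,1): no bracket -> illegal
(5,2): no bracket -> illegal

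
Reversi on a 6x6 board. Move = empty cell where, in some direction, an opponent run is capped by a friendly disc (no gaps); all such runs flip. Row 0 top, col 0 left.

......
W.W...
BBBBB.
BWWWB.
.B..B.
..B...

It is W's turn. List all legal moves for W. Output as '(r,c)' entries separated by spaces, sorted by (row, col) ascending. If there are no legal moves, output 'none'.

Answer: (1,1) (1,3) (1,4) (1,5) (3,5) (4,0) (4,5) (5,0) (5,1) (5,5)

Derivation:
(1,1): flips 2 -> legal
(1,3): flips 2 -> legal
(1,4): flips 1 -> legal
(1,5): flips 1 -> legal
(2,5): no bracket -> illegal
(3,5): flips 1 -> legal
(4,0): flips 2 -> legal
(4,2): no bracket -> illegal
(4,3): no bracket -> illegal
(4,5): flips 2 -> legal
(5,0): flips 1 -> legal
(5,1): flips 1 -> legal
(5,3): no bracket -> illegal
(5,4): no bracket -> illegal
(5,5): flips 1 -> legal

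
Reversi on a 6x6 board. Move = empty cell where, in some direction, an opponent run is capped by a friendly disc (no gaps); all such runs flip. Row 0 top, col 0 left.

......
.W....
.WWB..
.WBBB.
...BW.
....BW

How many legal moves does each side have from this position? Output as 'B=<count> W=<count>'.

Answer: B=6 W=4

Derivation:
-- B to move --
(0,0): flips 2 -> legal
(0,1): no bracket -> illegal
(0,2): no bracket -> illegal
(1,0): flips 1 -> legal
(1,2): flips 1 -> legal
(1,3): no bracket -> illegal
(2,0): flips 2 -> legal
(3,0): flips 1 -> legal
(3,5): no bracket -> illegal
(4,0): no bracket -> illegal
(4,1): no bracket -> illegal
(4,2): no bracket -> illegal
(4,5): flips 1 -> legal
(5,3): no bracket -> illegal
B mobility = 6
-- W to move --
(1,2): no bracket -> illegal
(1,3): no bracket -> illegal
(1,4): no bracket -> illegal
(2,4): flips 2 -> legal
(2,5): no bracket -> illegal
(3,5): flips 3 -> legal
(4,1): no bracket -> illegal
(4,2): flips 2 -> legal
(4,5): no bracket -> illegal
(5,2): no bracket -> illegal
(5,3): flips 1 -> legal
W mobility = 4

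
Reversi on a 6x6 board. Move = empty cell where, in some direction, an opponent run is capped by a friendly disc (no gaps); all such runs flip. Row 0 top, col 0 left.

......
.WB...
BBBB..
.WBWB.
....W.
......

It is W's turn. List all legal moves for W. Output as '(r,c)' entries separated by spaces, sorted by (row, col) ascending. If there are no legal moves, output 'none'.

(0,1): no bracket -> illegal
(0,2): no bracket -> illegal
(0,3): no bracket -> illegal
(1,0): no bracket -> illegal
(1,3): flips 3 -> legal
(1,4): no bracket -> illegal
(2,4): flips 1 -> legal
(2,5): no bracket -> illegal
(3,0): no bracket -> illegal
(3,5): flips 1 -> legal
(4,1): no bracket -> illegal
(4,2): no bracket -> illegal
(4,3): no bracket -> illegal
(4,5): no bracket -> illegal

Answer: (1,3) (2,4) (3,5)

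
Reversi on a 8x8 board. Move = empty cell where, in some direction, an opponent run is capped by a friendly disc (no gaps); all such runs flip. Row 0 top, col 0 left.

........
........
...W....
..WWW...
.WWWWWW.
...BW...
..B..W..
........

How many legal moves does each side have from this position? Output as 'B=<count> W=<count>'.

-- B to move --
(1,2): no bracket -> illegal
(1,3): flips 3 -> legal
(1,4): no bracket -> illegal
(2,1): no bracket -> illegal
(2,2): no bracket -> illegal
(2,4): no bracket -> illegal
(2,5): no bracket -> illegal
(3,0): no bracket -> illegal
(3,1): flips 1 -> legal
(3,5): flips 1 -> legal
(3,6): no bracket -> illegal
(3,7): no bracket -> illegal
(4,0): no bracket -> illegal
(4,7): no bracket -> illegal
(5,0): no bracket -> illegal
(5,1): no bracket -> illegal
(5,2): no bracket -> illegal
(5,5): flips 1 -> legal
(5,6): no bracket -> illegal
(5,7): no bracket -> illegal
(6,3): no bracket -> illegal
(6,4): no bracket -> illegal
(6,6): no bracket -> illegal
(7,4): no bracket -> illegal
(7,5): no bracket -> illegal
(7,6): no bracket -> illegal
B mobility = 4
-- W to move --
(5,1): no bracket -> illegal
(5,2): flips 1 -> legal
(6,1): no bracket -> illegal
(6,3): flips 1 -> legal
(6,4): flips 1 -> legal
(7,1): flips 2 -> legal
(7,2): no bracket -> illegal
(7,3): no bracket -> illegal
W mobility = 4

Answer: B=4 W=4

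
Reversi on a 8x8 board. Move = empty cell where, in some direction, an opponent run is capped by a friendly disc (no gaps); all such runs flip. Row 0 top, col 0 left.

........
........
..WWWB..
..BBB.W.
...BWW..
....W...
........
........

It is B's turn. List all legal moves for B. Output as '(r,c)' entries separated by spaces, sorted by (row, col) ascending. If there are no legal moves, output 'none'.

Answer: (1,1) (1,2) (1,3) (1,4) (1,5) (2,1) (4,6) (4,7) (5,5) (5,6) (6,4) (6,5)

Derivation:
(1,1): flips 1 -> legal
(1,2): flips 2 -> legal
(1,3): flips 1 -> legal
(1,4): flips 2 -> legal
(1,5): flips 1 -> legal
(2,1): flips 3 -> legal
(2,6): no bracket -> illegal
(2,7): no bracket -> illegal
(3,1): no bracket -> illegal
(3,5): no bracket -> illegal
(3,7): no bracket -> illegal
(4,6): flips 2 -> legal
(4,7): flips 1 -> legal
(5,3): no bracket -> illegal
(5,5): flips 1 -> legal
(5,6): flips 1 -> legal
(6,3): no bracket -> illegal
(6,4): flips 2 -> legal
(6,5): flips 1 -> legal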